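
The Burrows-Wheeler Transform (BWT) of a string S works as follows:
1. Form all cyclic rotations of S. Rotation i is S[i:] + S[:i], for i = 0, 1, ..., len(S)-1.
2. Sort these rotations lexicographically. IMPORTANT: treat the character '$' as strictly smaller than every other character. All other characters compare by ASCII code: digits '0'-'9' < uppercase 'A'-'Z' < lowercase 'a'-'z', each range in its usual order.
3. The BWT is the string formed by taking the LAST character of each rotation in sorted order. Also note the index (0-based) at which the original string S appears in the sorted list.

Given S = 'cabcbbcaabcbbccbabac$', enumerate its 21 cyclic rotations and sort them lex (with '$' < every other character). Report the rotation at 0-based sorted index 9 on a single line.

All 21 rotations (rotation i = S[i:]+S[:i]):
  rot[0] = cabcbbcaabcbbccbabac$
  rot[1] = abcbbcaabcbbccbabac$c
  rot[2] = bcbbcaabcbbccbabac$ca
  rot[3] = cbbcaabcbbccbabac$cab
  rot[4] = bbcaabcbbccbabac$cabc
  rot[5] = bcaabcbbccbabac$cabcb
  rot[6] = caabcbbccbabac$cabcbb
  rot[7] = aabcbbccbabac$cabcbbc
  rot[8] = abcbbccbabac$cabcbbca
  rot[9] = bcbbccbabac$cabcbbcaa
  rot[10] = cbbccbabac$cabcbbcaab
  rot[11] = bbccbabac$cabcbbcaabc
  rot[12] = bccbabac$cabcbbcaabcb
  rot[13] = ccbabac$cabcbbcaabcbb
  rot[14] = cbabac$cabcbbcaabcbbc
  rot[15] = babac$cabcbbcaabcbbcc
  rot[16] = abac$cabcbbcaabcbbccb
  rot[17] = bac$cabcbbcaabcbbccba
  rot[18] = ac$cabcbbcaabcbbccbab
  rot[19] = c$cabcbbcaabcbbccbaba
  rot[20] = $cabcbbcaabcbbccbabac
Sorted (with $ < everything):
  sorted[0] = $cabcbbcaabcbbccbabac
  sorted[1] = aabcbbccbabac$cabcbbc
  sorted[2] = abac$cabcbbcaabcbbccb
  sorted[3] = abcbbcaabcbbccbabac$c
  sorted[4] = abcbbccbabac$cabcbbca
  sorted[5] = ac$cabcbbcaabcbbccbab
  sorted[6] = babac$cabcbbcaabcbbcc
  sorted[7] = bac$cabcbbcaabcbbccba
  sorted[8] = bbcaabcbbccbabac$cabc
  sorted[9] = bbccbabac$cabcbbcaabc
  sorted[10] = bcaabcbbccbabac$cabcb
  sorted[11] = bcbbcaabcbbccbabac$ca
  sorted[12] = bcbbccbabac$cabcbbcaa
  sorted[13] = bccbabac$cabcbbcaabcb
  sorted[14] = c$cabcbbcaabcbbccbaba
  sorted[15] = caabcbbccbabac$cabcbb
  sorted[16] = cabcbbcaabcbbccbabac$
  sorted[17] = cbabac$cabcbbcaabcbbc
  sorted[18] = cbbcaabcbbccbabac$cab
  sorted[19] = cbbccbabac$cabcbbcaab
  sorted[20] = ccbabac$cabcbbcaabcbb
sorted[9] = bbccbabac$cabcbbcaabc

Answer: bbccbabac$cabcbbcaabc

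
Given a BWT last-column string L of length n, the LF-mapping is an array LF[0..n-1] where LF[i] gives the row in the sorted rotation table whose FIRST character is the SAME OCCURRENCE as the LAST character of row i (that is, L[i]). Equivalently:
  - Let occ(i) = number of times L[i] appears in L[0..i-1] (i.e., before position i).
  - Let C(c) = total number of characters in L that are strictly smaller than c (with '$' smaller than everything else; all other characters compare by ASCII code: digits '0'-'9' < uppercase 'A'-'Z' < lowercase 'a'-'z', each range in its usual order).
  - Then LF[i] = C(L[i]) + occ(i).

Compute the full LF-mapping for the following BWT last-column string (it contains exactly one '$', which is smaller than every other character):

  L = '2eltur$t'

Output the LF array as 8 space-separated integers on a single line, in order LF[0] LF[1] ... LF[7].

Char counts: '$':1, '2':1, 'e':1, 'l':1, 'r':1, 't':2, 'u':1
C (first-col start): C('$')=0, C('2')=1, C('e')=2, C('l')=3, C('r')=4, C('t')=5, C('u')=7
L[0]='2': occ=0, LF[0]=C('2')+0=1+0=1
L[1]='e': occ=0, LF[1]=C('e')+0=2+0=2
L[2]='l': occ=0, LF[2]=C('l')+0=3+0=3
L[3]='t': occ=0, LF[3]=C('t')+0=5+0=5
L[4]='u': occ=0, LF[4]=C('u')+0=7+0=7
L[5]='r': occ=0, LF[5]=C('r')+0=4+0=4
L[6]='$': occ=0, LF[6]=C('$')+0=0+0=0
L[7]='t': occ=1, LF[7]=C('t')+1=5+1=6

Answer: 1 2 3 5 7 4 0 6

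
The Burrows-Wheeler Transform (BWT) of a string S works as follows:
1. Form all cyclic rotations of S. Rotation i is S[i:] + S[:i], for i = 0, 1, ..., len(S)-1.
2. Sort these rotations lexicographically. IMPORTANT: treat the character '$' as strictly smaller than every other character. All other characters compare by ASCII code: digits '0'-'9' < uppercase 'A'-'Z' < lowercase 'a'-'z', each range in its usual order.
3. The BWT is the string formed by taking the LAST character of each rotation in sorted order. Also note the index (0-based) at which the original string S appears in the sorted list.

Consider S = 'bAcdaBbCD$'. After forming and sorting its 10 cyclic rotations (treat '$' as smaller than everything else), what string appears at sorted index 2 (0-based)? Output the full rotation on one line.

Answer: BbCD$bAcda

Derivation:
All 10 rotations (rotation i = S[i:]+S[:i]):
  rot[0] = bAcdaBbCD$
  rot[1] = AcdaBbCD$b
  rot[2] = cdaBbCD$bA
  rot[3] = daBbCD$bAc
  rot[4] = aBbCD$bAcd
  rot[5] = BbCD$bAcda
  rot[6] = bCD$bAcdaB
  rot[7] = CD$bAcdaBb
  rot[8] = D$bAcdaBbC
  rot[9] = $bAcdaBbCD
Sorted (with $ < everything):
  sorted[0] = $bAcdaBbCD
  sorted[1] = AcdaBbCD$b
  sorted[2] = BbCD$bAcda
  sorted[3] = CD$bAcdaBb
  sorted[4] = D$bAcdaBbC
  sorted[5] = aBbCD$bAcd
  sorted[6] = bAcdaBbCD$
  sorted[7] = bCD$bAcdaB
  sorted[8] = cdaBbCD$bA
  sorted[9] = daBbCD$bAc
sorted[2] = BbCD$bAcda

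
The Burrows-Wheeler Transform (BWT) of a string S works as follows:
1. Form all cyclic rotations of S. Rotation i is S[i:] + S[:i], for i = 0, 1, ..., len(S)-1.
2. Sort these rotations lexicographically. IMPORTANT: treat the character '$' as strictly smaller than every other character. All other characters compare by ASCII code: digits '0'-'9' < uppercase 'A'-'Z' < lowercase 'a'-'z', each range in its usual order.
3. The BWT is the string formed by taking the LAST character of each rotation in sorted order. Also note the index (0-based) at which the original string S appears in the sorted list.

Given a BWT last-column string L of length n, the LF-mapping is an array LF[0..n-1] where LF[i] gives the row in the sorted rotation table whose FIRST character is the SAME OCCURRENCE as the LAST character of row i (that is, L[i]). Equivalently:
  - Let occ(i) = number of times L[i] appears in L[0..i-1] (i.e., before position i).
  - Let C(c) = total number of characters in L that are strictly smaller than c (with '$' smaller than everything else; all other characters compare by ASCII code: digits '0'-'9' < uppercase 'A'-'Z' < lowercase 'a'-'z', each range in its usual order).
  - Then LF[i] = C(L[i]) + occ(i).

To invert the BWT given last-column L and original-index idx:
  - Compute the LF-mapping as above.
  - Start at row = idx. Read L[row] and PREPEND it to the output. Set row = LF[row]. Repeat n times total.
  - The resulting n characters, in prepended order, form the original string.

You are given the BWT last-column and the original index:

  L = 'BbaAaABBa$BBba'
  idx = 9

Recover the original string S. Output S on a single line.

Answer: aBBaaABBabbAB$

Derivation:
LF mapping: 3 12 8 1 9 2 4 5 10 0 6 7 13 11
Walk LF starting at row 9, prepending L[row]:
  step 1: row=9, L[9]='$', prepend. Next row=LF[9]=0
  step 2: row=0, L[0]='B', prepend. Next row=LF[0]=3
  step 3: row=3, L[3]='A', prepend. Next row=LF[3]=1
  step 4: row=1, L[1]='b', prepend. Next row=LF[1]=12
  step 5: row=12, L[12]='b', prepend. Next row=LF[12]=13
  step 6: row=13, L[13]='a', prepend. Next row=LF[13]=11
  step 7: row=11, L[11]='B', prepend. Next row=LF[11]=7
  step 8: row=7, L[7]='B', prepend. Next row=LF[7]=5
  step 9: row=5, L[5]='A', prepend. Next row=LF[5]=2
  step 10: row=2, L[2]='a', prepend. Next row=LF[2]=8
  step 11: row=8, L[8]='a', prepend. Next row=LF[8]=10
  step 12: row=10, L[10]='B', prepend. Next row=LF[10]=6
  step 13: row=6, L[6]='B', prepend. Next row=LF[6]=4
  step 14: row=4, L[4]='a', prepend. Next row=LF[4]=9
Reversed output: aBBaaABBabbAB$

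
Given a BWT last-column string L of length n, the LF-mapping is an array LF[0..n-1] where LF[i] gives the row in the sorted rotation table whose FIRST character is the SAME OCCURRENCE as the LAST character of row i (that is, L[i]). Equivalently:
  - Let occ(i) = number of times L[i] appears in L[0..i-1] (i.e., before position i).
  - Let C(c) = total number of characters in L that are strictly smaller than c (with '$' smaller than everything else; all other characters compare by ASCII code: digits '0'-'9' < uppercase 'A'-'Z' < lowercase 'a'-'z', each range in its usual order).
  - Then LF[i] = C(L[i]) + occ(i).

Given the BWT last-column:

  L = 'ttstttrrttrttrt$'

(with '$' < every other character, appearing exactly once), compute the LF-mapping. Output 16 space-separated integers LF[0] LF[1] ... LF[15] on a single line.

Answer: 6 7 5 8 9 10 1 2 11 12 3 13 14 4 15 0

Derivation:
Char counts: '$':1, 'r':4, 's':1, 't':10
C (first-col start): C('$')=0, C('r')=1, C('s')=5, C('t')=6
L[0]='t': occ=0, LF[0]=C('t')+0=6+0=6
L[1]='t': occ=1, LF[1]=C('t')+1=6+1=7
L[2]='s': occ=0, LF[2]=C('s')+0=5+0=5
L[3]='t': occ=2, LF[3]=C('t')+2=6+2=8
L[4]='t': occ=3, LF[4]=C('t')+3=6+3=9
L[5]='t': occ=4, LF[5]=C('t')+4=6+4=10
L[6]='r': occ=0, LF[6]=C('r')+0=1+0=1
L[7]='r': occ=1, LF[7]=C('r')+1=1+1=2
L[8]='t': occ=5, LF[8]=C('t')+5=6+5=11
L[9]='t': occ=6, LF[9]=C('t')+6=6+6=12
L[10]='r': occ=2, LF[10]=C('r')+2=1+2=3
L[11]='t': occ=7, LF[11]=C('t')+7=6+7=13
L[12]='t': occ=8, LF[12]=C('t')+8=6+8=14
L[13]='r': occ=3, LF[13]=C('r')+3=1+3=4
L[14]='t': occ=9, LF[14]=C('t')+9=6+9=15
L[15]='$': occ=0, LF[15]=C('$')+0=0+0=0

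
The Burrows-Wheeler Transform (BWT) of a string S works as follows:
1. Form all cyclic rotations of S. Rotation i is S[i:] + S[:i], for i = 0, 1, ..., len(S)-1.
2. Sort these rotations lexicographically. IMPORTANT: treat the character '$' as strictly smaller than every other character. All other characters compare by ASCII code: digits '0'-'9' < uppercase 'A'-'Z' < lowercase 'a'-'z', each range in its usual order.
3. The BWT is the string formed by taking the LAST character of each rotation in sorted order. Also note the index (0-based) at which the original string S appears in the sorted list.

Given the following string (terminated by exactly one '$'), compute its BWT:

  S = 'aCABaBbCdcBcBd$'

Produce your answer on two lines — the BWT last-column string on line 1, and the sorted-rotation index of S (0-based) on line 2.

All 15 rotations (rotation i = S[i:]+S[:i]):
  rot[0] = aCABaBbCdcBcBd$
  rot[1] = CABaBbCdcBcBd$a
  rot[2] = ABaBbCdcBcBd$aC
  rot[3] = BaBbCdcBcBd$aCA
  rot[4] = aBbCdcBcBd$aCAB
  rot[5] = BbCdcBcBd$aCABa
  rot[6] = bCdcBcBd$aCABaB
  rot[7] = CdcBcBd$aCABaBb
  rot[8] = dcBcBd$aCABaBbC
  rot[9] = cBcBd$aCABaBbCd
  rot[10] = BcBd$aCABaBbCdc
  rot[11] = cBd$aCABaBbCdcB
  rot[12] = Bd$aCABaBbCdcBc
  rot[13] = d$aCABaBbCdcBcB
  rot[14] = $aCABaBbCdcBcBd
Sorted (with $ < everything):
  sorted[0] = $aCABaBbCdcBcBd  (last char: 'd')
  sorted[1] = ABaBbCdcBcBd$aC  (last char: 'C')
  sorted[2] = BaBbCdcBcBd$aCA  (last char: 'A')
  sorted[3] = BbCdcBcBd$aCABa  (last char: 'a')
  sorted[4] = BcBd$aCABaBbCdc  (last char: 'c')
  sorted[5] = Bd$aCABaBbCdcBc  (last char: 'c')
  sorted[6] = CABaBbCdcBcBd$a  (last char: 'a')
  sorted[7] = CdcBcBd$aCABaBb  (last char: 'b')
  sorted[8] = aBbCdcBcBd$aCAB  (last char: 'B')
  sorted[9] = aCABaBbCdcBcBd$  (last char: '$')
  sorted[10] = bCdcBcBd$aCABaB  (last char: 'B')
  sorted[11] = cBcBd$aCABaBbCd  (last char: 'd')
  sorted[12] = cBd$aCABaBbCdcB  (last char: 'B')
  sorted[13] = d$aCABaBbCdcBcB  (last char: 'B')
  sorted[14] = dcBcBd$aCABaBbC  (last char: 'C')
Last column: dCAaccabB$BdBBC
Original string S is at sorted index 9

Answer: dCAaccabB$BdBBC
9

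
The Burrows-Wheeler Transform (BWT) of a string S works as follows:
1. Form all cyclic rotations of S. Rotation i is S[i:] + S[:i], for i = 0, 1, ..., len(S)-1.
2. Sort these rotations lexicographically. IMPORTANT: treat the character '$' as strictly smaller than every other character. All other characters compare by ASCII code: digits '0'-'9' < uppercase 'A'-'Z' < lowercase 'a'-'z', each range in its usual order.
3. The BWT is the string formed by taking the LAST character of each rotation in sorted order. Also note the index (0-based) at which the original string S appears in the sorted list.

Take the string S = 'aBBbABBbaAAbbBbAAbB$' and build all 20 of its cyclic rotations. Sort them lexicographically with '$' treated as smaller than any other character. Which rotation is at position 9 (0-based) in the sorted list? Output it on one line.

All 20 rotations (rotation i = S[i:]+S[:i]):
  rot[0] = aBBbABBbaAAbbBbAAbB$
  rot[1] = BBbABBbaAAbbBbAAbB$a
  rot[2] = BbABBbaAAbbBbAAbB$aB
  rot[3] = bABBbaAAbbBbAAbB$aBB
  rot[4] = ABBbaAAbbBbAAbB$aBBb
  rot[5] = BBbaAAbbBbAAbB$aBBbA
  rot[6] = BbaAAbbBbAAbB$aBBbAB
  rot[7] = baAAbbBbAAbB$aBBbABB
  rot[8] = aAAbbBbAAbB$aBBbABBb
  rot[9] = AAbbBbAAbB$aBBbABBba
  rot[10] = AbbBbAAbB$aBBbABBbaA
  rot[11] = bbBbAAbB$aBBbABBbaAA
  rot[12] = bBbAAbB$aBBbABBbaAAb
  rot[13] = BbAAbB$aBBbABBbaAAbb
  rot[14] = bAAbB$aBBbABBbaAAbbB
  rot[15] = AAbB$aBBbABBbaAAbbBb
  rot[16] = AbB$aBBbABBbaAAbbBbA
  rot[17] = bB$aBBbABBbaAAbbBbAA
  rot[18] = B$aBBbABBbaAAbbBbAAb
  rot[19] = $aBBbABBbaAAbbBbAAbB
Sorted (with $ < everything):
  sorted[0] = $aBBbABBbaAAbbBbAAbB
  sorted[1] = AAbB$aBBbABBbaAAbbBb
  sorted[2] = AAbbBbAAbB$aBBbABBba
  sorted[3] = ABBbaAAbbBbAAbB$aBBb
  sorted[4] = AbB$aBBbABBbaAAbbBbA
  sorted[5] = AbbBbAAbB$aBBbABBbaA
  sorted[6] = B$aBBbABBbaAAbbBbAAb
  sorted[7] = BBbABBbaAAbbBbAAbB$a
  sorted[8] = BBbaAAbbBbAAbB$aBBbA
  sorted[9] = BbAAbB$aBBbABBbaAAbb
  sorted[10] = BbABBbaAAbbBbAAbB$aB
  sorted[11] = BbaAAbbBbAAbB$aBBbAB
  sorted[12] = aAAbbBbAAbB$aBBbABBb
  sorted[13] = aBBbABBbaAAbbBbAAbB$
  sorted[14] = bAAbB$aBBbABBbaAAbbB
  sorted[15] = bABBbaAAbbBbAAbB$aBB
  sorted[16] = bB$aBBbABBbaAAbbBbAA
  sorted[17] = bBbAAbB$aBBbABBbaAAb
  sorted[18] = baAAbbBbAAbB$aBBbABB
  sorted[19] = bbBbAAbB$aBBbABBbaAA
sorted[9] = BbAAbB$aBBbABBbaAAbb

Answer: BbAAbB$aBBbABBbaAAbb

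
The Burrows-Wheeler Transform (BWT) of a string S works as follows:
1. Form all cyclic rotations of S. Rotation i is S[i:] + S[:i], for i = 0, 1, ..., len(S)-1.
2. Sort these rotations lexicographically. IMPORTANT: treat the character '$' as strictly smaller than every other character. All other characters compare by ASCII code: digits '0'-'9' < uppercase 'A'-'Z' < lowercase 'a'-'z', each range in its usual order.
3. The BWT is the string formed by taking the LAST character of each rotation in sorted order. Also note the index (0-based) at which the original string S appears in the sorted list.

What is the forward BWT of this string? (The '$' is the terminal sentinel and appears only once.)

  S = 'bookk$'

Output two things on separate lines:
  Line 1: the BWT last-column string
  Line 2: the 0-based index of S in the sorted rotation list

Answer: k$koob
1

Derivation:
All 6 rotations (rotation i = S[i:]+S[:i]):
  rot[0] = bookk$
  rot[1] = ookk$b
  rot[2] = okk$bo
  rot[3] = kk$boo
  rot[4] = k$book
  rot[5] = $bookk
Sorted (with $ < everything):
  sorted[0] = $bookk  (last char: 'k')
  sorted[1] = bookk$  (last char: '$')
  sorted[2] = k$book  (last char: 'k')
  sorted[3] = kk$boo  (last char: 'o')
  sorted[4] = okk$bo  (last char: 'o')
  sorted[5] = ookk$b  (last char: 'b')
Last column: k$koob
Original string S is at sorted index 1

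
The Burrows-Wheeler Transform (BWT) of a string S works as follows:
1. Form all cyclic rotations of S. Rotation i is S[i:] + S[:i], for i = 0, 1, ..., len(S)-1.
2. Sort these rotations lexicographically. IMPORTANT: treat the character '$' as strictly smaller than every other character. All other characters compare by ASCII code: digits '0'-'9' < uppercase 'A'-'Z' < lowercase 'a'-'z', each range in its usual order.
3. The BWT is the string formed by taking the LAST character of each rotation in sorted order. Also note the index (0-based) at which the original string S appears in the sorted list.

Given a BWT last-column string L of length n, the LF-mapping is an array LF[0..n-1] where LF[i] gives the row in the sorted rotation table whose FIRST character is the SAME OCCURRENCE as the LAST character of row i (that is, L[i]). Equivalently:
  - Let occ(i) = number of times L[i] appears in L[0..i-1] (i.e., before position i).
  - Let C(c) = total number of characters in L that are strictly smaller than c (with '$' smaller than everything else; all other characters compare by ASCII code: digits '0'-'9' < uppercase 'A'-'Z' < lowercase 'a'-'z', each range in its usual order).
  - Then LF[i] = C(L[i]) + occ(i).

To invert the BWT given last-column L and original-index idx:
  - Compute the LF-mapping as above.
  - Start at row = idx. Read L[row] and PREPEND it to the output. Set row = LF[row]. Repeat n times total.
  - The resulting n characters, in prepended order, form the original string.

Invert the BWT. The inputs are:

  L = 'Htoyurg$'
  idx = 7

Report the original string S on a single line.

Answer: yogurtH$

Derivation:
LF mapping: 1 5 3 7 6 4 2 0
Walk LF starting at row 7, prepending L[row]:
  step 1: row=7, L[7]='$', prepend. Next row=LF[7]=0
  step 2: row=0, L[0]='H', prepend. Next row=LF[0]=1
  step 3: row=1, L[1]='t', prepend. Next row=LF[1]=5
  step 4: row=5, L[5]='r', prepend. Next row=LF[5]=4
  step 5: row=4, L[4]='u', prepend. Next row=LF[4]=6
  step 6: row=6, L[6]='g', prepend. Next row=LF[6]=2
  step 7: row=2, L[2]='o', prepend. Next row=LF[2]=3
  step 8: row=3, L[3]='y', prepend. Next row=LF[3]=7
Reversed output: yogurtH$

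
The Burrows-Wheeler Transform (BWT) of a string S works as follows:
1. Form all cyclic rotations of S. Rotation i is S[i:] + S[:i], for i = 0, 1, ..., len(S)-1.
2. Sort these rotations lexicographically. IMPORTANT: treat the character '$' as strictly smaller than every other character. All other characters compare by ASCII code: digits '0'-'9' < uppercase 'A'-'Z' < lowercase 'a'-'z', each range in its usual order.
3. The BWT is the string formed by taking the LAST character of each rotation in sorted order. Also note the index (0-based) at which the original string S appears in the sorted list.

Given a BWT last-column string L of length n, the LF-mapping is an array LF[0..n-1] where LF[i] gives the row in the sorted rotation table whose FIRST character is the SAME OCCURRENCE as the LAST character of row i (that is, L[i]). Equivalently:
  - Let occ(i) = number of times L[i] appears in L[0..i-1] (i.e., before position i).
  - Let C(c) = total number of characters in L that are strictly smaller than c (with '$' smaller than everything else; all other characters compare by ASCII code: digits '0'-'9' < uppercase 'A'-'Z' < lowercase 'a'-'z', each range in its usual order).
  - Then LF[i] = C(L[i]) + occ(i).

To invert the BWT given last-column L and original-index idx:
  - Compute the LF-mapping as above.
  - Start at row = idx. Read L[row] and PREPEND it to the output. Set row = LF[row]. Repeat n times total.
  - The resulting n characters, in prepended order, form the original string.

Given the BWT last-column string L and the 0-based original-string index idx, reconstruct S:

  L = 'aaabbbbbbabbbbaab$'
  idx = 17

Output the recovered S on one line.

LF mapping: 1 2 3 7 8 9 10 11 12 4 13 14 15 16 5 6 17 0
Walk LF starting at row 17, prepending L[row]:
  step 1: row=17, L[17]='$', prepend. Next row=LF[17]=0
  step 2: row=0, L[0]='a', prepend. Next row=LF[0]=1
  step 3: row=1, L[1]='a', prepend. Next row=LF[1]=2
  step 4: row=2, L[2]='a', prepend. Next row=LF[2]=3
  step 5: row=3, L[3]='b', prepend. Next row=LF[3]=7
  step 6: row=7, L[7]='b', prepend. Next row=LF[7]=11
  step 7: row=11, L[11]='b', prepend. Next row=LF[11]=14
  step 8: row=14, L[14]='a', prepend. Next row=LF[14]=5
  step 9: row=5, L[5]='b', prepend. Next row=LF[5]=9
  step 10: row=9, L[9]='a', prepend. Next row=LF[9]=4
  step 11: row=4, L[4]='b', prepend. Next row=LF[4]=8
  step 12: row=8, L[8]='b', prepend. Next row=LF[8]=12
  step 13: row=12, L[12]='b', prepend. Next row=LF[12]=15
  step 14: row=15, L[15]='a', prepend. Next row=LF[15]=6
  step 15: row=6, L[6]='b', prepend. Next row=LF[6]=10
  step 16: row=10, L[10]='b', prepend. Next row=LF[10]=13
  step 17: row=13, L[13]='b', prepend. Next row=LF[13]=16
  step 18: row=16, L[16]='b', prepend. Next row=LF[16]=17
Reversed output: bbbbabbbababbbaaa$

Answer: bbbbabbbababbbaaa$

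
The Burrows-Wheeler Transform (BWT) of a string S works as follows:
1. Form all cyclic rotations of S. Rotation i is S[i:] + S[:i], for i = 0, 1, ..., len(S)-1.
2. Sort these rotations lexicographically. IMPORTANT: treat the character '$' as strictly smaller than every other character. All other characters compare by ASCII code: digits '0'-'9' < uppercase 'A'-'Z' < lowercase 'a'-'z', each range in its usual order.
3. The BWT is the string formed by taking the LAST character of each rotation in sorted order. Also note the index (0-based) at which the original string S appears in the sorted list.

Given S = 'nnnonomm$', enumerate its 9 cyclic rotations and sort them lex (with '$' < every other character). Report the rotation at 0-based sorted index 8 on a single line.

All 9 rotations (rotation i = S[i:]+S[:i]):
  rot[0] = nnnonomm$
  rot[1] = nnonomm$n
  rot[2] = nonomm$nn
  rot[3] = onomm$nnn
  rot[4] = nomm$nnno
  rot[5] = omm$nnnon
  rot[6] = mm$nnnono
  rot[7] = m$nnnonom
  rot[8] = $nnnonomm
Sorted (with $ < everything):
  sorted[0] = $nnnonomm
  sorted[1] = m$nnnonom
  sorted[2] = mm$nnnono
  sorted[3] = nnnonomm$
  sorted[4] = nnonomm$n
  sorted[5] = nomm$nnno
  sorted[6] = nonomm$nn
  sorted[7] = omm$nnnon
  sorted[8] = onomm$nnn
sorted[8] = onomm$nnn

Answer: onomm$nnn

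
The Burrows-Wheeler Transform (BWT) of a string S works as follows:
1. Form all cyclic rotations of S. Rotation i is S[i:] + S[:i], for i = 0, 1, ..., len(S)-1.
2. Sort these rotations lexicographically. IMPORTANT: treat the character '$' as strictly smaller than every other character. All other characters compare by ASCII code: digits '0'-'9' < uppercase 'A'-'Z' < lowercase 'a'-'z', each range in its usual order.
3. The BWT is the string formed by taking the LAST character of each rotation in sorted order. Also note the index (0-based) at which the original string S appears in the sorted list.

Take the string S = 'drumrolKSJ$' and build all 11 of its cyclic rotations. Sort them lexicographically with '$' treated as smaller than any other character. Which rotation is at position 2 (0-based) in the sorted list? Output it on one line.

All 11 rotations (rotation i = S[i:]+S[:i]):
  rot[0] = drumrolKSJ$
  rot[1] = rumrolKSJ$d
  rot[2] = umrolKSJ$dr
  rot[3] = mrolKSJ$dru
  rot[4] = rolKSJ$drum
  rot[5] = olKSJ$drumr
  rot[6] = lKSJ$drumro
  rot[7] = KSJ$drumrol
  rot[8] = SJ$drumrolK
  rot[9] = J$drumrolKS
  rot[10] = $drumrolKSJ
Sorted (with $ < everything):
  sorted[0] = $drumrolKSJ
  sorted[1] = J$drumrolKS
  sorted[2] = KSJ$drumrol
  sorted[3] = SJ$drumrolK
  sorted[4] = drumrolKSJ$
  sorted[5] = lKSJ$drumro
  sorted[6] = mrolKSJ$dru
  sorted[7] = olKSJ$drumr
  sorted[8] = rolKSJ$drum
  sorted[9] = rumrolKSJ$d
  sorted[10] = umrolKSJ$dr
sorted[2] = KSJ$drumrol

Answer: KSJ$drumrol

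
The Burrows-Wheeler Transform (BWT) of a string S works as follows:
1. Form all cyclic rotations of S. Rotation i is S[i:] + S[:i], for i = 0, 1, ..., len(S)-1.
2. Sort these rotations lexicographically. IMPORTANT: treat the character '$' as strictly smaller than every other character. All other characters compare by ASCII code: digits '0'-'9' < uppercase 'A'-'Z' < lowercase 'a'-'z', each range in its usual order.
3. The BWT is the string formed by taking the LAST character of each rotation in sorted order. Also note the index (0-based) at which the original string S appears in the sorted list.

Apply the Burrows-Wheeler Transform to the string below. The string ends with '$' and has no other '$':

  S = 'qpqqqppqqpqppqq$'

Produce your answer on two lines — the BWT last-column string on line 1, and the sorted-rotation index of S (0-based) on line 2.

Answer: qqqqppqqpqq$pqpp
11

Derivation:
All 16 rotations (rotation i = S[i:]+S[:i]):
  rot[0] = qpqqqppqqpqppqq$
  rot[1] = pqqqppqqpqppqq$q
  rot[2] = qqqppqqpqppqq$qp
  rot[3] = qqppqqpqppqq$qpq
  rot[4] = qppqqpqppqq$qpqq
  rot[5] = ppqqpqppqq$qpqqq
  rot[6] = pqqpqppqq$qpqqqp
  rot[7] = qqpqppqq$qpqqqpp
  rot[8] = qpqppqq$qpqqqppq
  rot[9] = pqppqq$qpqqqppqq
  rot[10] = qppqq$qpqqqppqqp
  rot[11] = ppqq$qpqqqppqqpq
  rot[12] = pqq$qpqqqppqqpqp
  rot[13] = qq$qpqqqppqqpqpp
  rot[14] = q$qpqqqppqqpqppq
  rot[15] = $qpqqqppqqpqppqq
Sorted (with $ < everything):
  sorted[0] = $qpqqqppqqpqppqq  (last char: 'q')
  sorted[1] = ppqq$qpqqqppqqpq  (last char: 'q')
  sorted[2] = ppqqpqppqq$qpqqq  (last char: 'q')
  sorted[3] = pqppqq$qpqqqppqq  (last char: 'q')
  sorted[4] = pqq$qpqqqppqqpqp  (last char: 'p')
  sorted[5] = pqqpqppqq$qpqqqp  (last char: 'p')
  sorted[6] = pqqqppqqpqppqq$q  (last char: 'q')
  sorted[7] = q$qpqqqppqqpqppq  (last char: 'q')
  sorted[8] = qppqq$qpqqqppqqp  (last char: 'p')
  sorted[9] = qppqqpqppqq$qpqq  (last char: 'q')
  sorted[10] = qpqppqq$qpqqqppq  (last char: 'q')
  sorted[11] = qpqqqppqqpqppqq$  (last char: '$')
  sorted[12] = qq$qpqqqppqqpqpp  (last char: 'p')
  sorted[13] = qqppqqpqppqq$qpq  (last char: 'q')
  sorted[14] = qqpqppqq$qpqqqpp  (last char: 'p')
  sorted[15] = qqqppqqpqppqq$qp  (last char: 'p')
Last column: qqqqppqqpqq$pqpp
Original string S is at sorted index 11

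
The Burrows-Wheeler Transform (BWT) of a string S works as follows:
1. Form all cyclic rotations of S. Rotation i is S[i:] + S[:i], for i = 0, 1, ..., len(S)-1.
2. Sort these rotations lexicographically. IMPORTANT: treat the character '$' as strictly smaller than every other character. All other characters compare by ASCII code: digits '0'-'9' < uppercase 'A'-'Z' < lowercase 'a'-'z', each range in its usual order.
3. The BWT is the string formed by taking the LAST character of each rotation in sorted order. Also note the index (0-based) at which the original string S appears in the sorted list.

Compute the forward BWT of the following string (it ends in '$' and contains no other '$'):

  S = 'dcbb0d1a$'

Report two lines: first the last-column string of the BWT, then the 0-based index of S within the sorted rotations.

Answer: abd1bcd0$
8

Derivation:
All 9 rotations (rotation i = S[i:]+S[:i]):
  rot[0] = dcbb0d1a$
  rot[1] = cbb0d1a$d
  rot[2] = bb0d1a$dc
  rot[3] = b0d1a$dcb
  rot[4] = 0d1a$dcbb
  rot[5] = d1a$dcbb0
  rot[6] = 1a$dcbb0d
  rot[7] = a$dcbb0d1
  rot[8] = $dcbb0d1a
Sorted (with $ < everything):
  sorted[0] = $dcbb0d1a  (last char: 'a')
  sorted[1] = 0d1a$dcbb  (last char: 'b')
  sorted[2] = 1a$dcbb0d  (last char: 'd')
  sorted[3] = a$dcbb0d1  (last char: '1')
  sorted[4] = b0d1a$dcb  (last char: 'b')
  sorted[5] = bb0d1a$dc  (last char: 'c')
  sorted[6] = cbb0d1a$d  (last char: 'd')
  sorted[7] = d1a$dcbb0  (last char: '0')
  sorted[8] = dcbb0d1a$  (last char: '$')
Last column: abd1bcd0$
Original string S is at sorted index 8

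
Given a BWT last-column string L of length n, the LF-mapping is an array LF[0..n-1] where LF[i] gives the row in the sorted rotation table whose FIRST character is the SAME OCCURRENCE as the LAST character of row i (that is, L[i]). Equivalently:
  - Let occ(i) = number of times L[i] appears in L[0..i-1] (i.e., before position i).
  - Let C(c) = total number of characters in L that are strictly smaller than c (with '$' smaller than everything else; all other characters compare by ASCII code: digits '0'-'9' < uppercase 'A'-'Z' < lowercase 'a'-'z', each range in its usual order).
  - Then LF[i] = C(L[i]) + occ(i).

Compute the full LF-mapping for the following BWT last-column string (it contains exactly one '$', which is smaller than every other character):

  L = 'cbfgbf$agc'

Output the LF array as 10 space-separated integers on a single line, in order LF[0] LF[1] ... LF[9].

Char counts: '$':1, 'a':1, 'b':2, 'c':2, 'f':2, 'g':2
C (first-col start): C('$')=0, C('a')=1, C('b')=2, C('c')=4, C('f')=6, C('g')=8
L[0]='c': occ=0, LF[0]=C('c')+0=4+0=4
L[1]='b': occ=0, LF[1]=C('b')+0=2+0=2
L[2]='f': occ=0, LF[2]=C('f')+0=6+0=6
L[3]='g': occ=0, LF[3]=C('g')+0=8+0=8
L[4]='b': occ=1, LF[4]=C('b')+1=2+1=3
L[5]='f': occ=1, LF[5]=C('f')+1=6+1=7
L[6]='$': occ=0, LF[6]=C('$')+0=0+0=0
L[7]='a': occ=0, LF[7]=C('a')+0=1+0=1
L[8]='g': occ=1, LF[8]=C('g')+1=8+1=9
L[9]='c': occ=1, LF[9]=C('c')+1=4+1=5

Answer: 4 2 6 8 3 7 0 1 9 5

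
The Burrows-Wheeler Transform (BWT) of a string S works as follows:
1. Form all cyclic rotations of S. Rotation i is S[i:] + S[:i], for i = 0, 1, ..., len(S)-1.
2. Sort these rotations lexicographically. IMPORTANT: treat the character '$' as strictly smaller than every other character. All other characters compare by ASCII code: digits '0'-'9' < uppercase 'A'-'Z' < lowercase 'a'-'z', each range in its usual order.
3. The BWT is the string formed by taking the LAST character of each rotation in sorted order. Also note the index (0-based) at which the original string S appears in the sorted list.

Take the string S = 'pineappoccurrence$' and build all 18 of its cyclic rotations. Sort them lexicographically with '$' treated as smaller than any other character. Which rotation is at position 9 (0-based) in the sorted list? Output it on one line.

Answer: nce$pineappoccurre

Derivation:
All 18 rotations (rotation i = S[i:]+S[:i]):
  rot[0] = pineappoccurrence$
  rot[1] = ineappoccurrence$p
  rot[2] = neappoccurrence$pi
  rot[3] = eappoccurrence$pin
  rot[4] = appoccurrence$pine
  rot[5] = ppoccurrence$pinea
  rot[6] = poccurrence$pineap
  rot[7] = occurrence$pineapp
  rot[8] = ccurrence$pineappo
  rot[9] = currence$pineappoc
  rot[10] = urrence$pineappocc
  rot[11] = rrence$pineappoccu
  rot[12] = rence$pineappoccur
  rot[13] = ence$pineappoccurr
  rot[14] = nce$pineappoccurre
  rot[15] = ce$pineappoccurren
  rot[16] = e$pineappoccurrenc
  rot[17] = $pineappoccurrence
Sorted (with $ < everything):
  sorted[0] = $pineappoccurrence
  sorted[1] = appoccurrence$pine
  sorted[2] = ccurrence$pineappo
  sorted[3] = ce$pineappoccurren
  sorted[4] = currence$pineappoc
  sorted[5] = e$pineappoccurrenc
  sorted[6] = eappoccurrence$pin
  sorted[7] = ence$pineappoccurr
  sorted[8] = ineappoccurrence$p
  sorted[9] = nce$pineappoccurre
  sorted[10] = neappoccurrence$pi
  sorted[11] = occurrence$pineapp
  sorted[12] = pineappoccurrence$
  sorted[13] = poccurrence$pineap
  sorted[14] = ppoccurrence$pinea
  sorted[15] = rence$pineappoccur
  sorted[16] = rrence$pineappoccu
  sorted[17] = urrence$pineappocc
sorted[9] = nce$pineappoccurre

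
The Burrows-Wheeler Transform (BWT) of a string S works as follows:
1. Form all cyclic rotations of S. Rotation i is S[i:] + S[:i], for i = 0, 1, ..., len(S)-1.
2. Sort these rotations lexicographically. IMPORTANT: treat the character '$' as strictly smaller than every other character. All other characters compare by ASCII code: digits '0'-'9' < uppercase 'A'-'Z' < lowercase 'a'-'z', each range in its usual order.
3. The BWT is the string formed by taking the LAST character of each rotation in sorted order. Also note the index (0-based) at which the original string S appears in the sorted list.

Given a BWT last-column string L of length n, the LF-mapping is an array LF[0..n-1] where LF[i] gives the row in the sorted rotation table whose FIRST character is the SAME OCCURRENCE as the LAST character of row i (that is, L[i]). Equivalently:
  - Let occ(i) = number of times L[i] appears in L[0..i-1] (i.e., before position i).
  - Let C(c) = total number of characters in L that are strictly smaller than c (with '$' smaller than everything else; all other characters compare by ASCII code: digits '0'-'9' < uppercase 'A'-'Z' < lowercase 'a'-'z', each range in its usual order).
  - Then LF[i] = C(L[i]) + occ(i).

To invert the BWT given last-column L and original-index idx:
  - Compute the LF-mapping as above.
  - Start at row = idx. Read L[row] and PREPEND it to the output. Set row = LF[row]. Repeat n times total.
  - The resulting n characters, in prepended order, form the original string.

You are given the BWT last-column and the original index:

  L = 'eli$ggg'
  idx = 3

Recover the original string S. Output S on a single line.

LF mapping: 1 6 5 0 2 3 4
Walk LF starting at row 3, prepending L[row]:
  step 1: row=3, L[3]='$', prepend. Next row=LF[3]=0
  step 2: row=0, L[0]='e', prepend. Next row=LF[0]=1
  step 3: row=1, L[1]='l', prepend. Next row=LF[1]=6
  step 4: row=6, L[6]='g', prepend. Next row=LF[6]=4
  step 5: row=4, L[4]='g', prepend. Next row=LF[4]=2
  step 6: row=2, L[2]='i', prepend. Next row=LF[2]=5
  step 7: row=5, L[5]='g', prepend. Next row=LF[5]=3
Reversed output: giggle$

Answer: giggle$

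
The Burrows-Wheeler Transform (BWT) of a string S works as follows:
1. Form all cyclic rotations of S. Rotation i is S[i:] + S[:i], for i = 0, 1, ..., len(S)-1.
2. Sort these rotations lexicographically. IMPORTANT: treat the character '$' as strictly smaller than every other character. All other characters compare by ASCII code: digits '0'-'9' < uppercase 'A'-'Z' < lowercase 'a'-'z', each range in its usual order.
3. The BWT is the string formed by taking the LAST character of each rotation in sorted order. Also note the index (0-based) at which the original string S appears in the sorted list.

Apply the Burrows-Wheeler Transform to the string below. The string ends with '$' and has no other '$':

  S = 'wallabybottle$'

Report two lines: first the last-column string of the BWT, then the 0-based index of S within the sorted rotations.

All 14 rotations (rotation i = S[i:]+S[:i]):
  rot[0] = wallabybottle$
  rot[1] = allabybottle$w
  rot[2] = llabybottle$wa
  rot[3] = labybottle$wal
  rot[4] = abybottle$wall
  rot[5] = bybottle$walla
  rot[6] = ybottle$wallab
  rot[7] = bottle$wallaby
  rot[8] = ottle$wallabyb
  rot[9] = ttle$wallabybo
  rot[10] = tle$wallabybot
  rot[11] = le$wallabybott
  rot[12] = e$wallabybottl
  rot[13] = $wallabybottle
Sorted (with $ < everything):
  sorted[0] = $wallabybottle  (last char: 'e')
  sorted[1] = abybottle$wall  (last char: 'l')
  sorted[2] = allabybottle$w  (last char: 'w')
  sorted[3] = bottle$wallaby  (last char: 'y')
  sorted[4] = bybottle$walla  (last char: 'a')
  sorted[5] = e$wallabybottl  (last char: 'l')
  sorted[6] = labybottle$wal  (last char: 'l')
  sorted[7] = le$wallabybott  (last char: 't')
  sorted[8] = llabybottle$wa  (last char: 'a')
  sorted[9] = ottle$wallabyb  (last char: 'b')
  sorted[10] = tle$wallabybot  (last char: 't')
  sorted[11] = ttle$wallabybo  (last char: 'o')
  sorted[12] = wallabybottle$  (last char: '$')
  sorted[13] = ybottle$wallab  (last char: 'b')
Last column: elwyalltabto$b
Original string S is at sorted index 12

Answer: elwyalltabto$b
12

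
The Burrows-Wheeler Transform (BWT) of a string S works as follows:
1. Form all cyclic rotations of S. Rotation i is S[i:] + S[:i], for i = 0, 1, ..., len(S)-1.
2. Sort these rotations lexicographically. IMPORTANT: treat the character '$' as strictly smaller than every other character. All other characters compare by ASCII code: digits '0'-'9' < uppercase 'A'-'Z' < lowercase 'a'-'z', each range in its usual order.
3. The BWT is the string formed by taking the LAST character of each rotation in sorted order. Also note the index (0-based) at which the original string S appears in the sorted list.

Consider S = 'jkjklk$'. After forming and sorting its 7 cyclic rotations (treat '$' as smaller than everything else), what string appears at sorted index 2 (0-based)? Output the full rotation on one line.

Answer: jklk$jk

Derivation:
All 7 rotations (rotation i = S[i:]+S[:i]):
  rot[0] = jkjklk$
  rot[1] = kjklk$j
  rot[2] = jklk$jk
  rot[3] = klk$jkj
  rot[4] = lk$jkjk
  rot[5] = k$jkjkl
  rot[6] = $jkjklk
Sorted (with $ < everything):
  sorted[0] = $jkjklk
  sorted[1] = jkjklk$
  sorted[2] = jklk$jk
  sorted[3] = k$jkjkl
  sorted[4] = kjklk$j
  sorted[5] = klk$jkj
  sorted[6] = lk$jkjk
sorted[2] = jklk$jk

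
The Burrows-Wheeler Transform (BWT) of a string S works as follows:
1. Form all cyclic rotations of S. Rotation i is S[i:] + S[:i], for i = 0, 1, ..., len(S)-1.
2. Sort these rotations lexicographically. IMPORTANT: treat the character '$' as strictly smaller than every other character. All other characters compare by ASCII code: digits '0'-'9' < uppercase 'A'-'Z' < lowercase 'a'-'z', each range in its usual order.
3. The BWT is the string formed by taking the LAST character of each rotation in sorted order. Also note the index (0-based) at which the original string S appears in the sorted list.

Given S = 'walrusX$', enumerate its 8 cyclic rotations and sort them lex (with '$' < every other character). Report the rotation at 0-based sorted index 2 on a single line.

All 8 rotations (rotation i = S[i:]+S[:i]):
  rot[0] = walrusX$
  rot[1] = alrusX$w
  rot[2] = lrusX$wa
  rot[3] = rusX$wal
  rot[4] = usX$walr
  rot[5] = sX$walru
  rot[6] = X$walrus
  rot[7] = $walrusX
Sorted (with $ < everything):
  sorted[0] = $walrusX
  sorted[1] = X$walrus
  sorted[2] = alrusX$w
  sorted[3] = lrusX$wa
  sorted[4] = rusX$wal
  sorted[5] = sX$walru
  sorted[6] = usX$walr
  sorted[7] = walrusX$
sorted[2] = alrusX$w

Answer: alrusX$w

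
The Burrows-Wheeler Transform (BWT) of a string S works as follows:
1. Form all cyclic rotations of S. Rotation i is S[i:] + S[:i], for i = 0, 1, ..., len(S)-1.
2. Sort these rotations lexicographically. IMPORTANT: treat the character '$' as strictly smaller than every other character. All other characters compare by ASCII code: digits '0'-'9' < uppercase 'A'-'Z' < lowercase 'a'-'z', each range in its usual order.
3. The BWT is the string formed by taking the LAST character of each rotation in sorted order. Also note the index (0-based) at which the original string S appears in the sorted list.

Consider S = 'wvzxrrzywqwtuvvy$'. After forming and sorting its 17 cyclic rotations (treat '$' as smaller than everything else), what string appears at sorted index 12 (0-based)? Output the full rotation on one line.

Answer: xrrzywqwtuvvy$wvz

Derivation:
All 17 rotations (rotation i = S[i:]+S[:i]):
  rot[0] = wvzxrrzywqwtuvvy$
  rot[1] = vzxrrzywqwtuvvy$w
  rot[2] = zxrrzywqwtuvvy$wv
  rot[3] = xrrzywqwtuvvy$wvz
  rot[4] = rrzywqwtuvvy$wvzx
  rot[5] = rzywqwtuvvy$wvzxr
  rot[6] = zywqwtuvvy$wvzxrr
  rot[7] = ywqwtuvvy$wvzxrrz
  rot[8] = wqwtuvvy$wvzxrrzy
  rot[9] = qwtuvvy$wvzxrrzyw
  rot[10] = wtuvvy$wvzxrrzywq
  rot[11] = tuvvy$wvzxrrzywqw
  rot[12] = uvvy$wvzxrrzywqwt
  rot[13] = vvy$wvzxrrzywqwtu
  rot[14] = vy$wvzxrrzywqwtuv
  rot[15] = y$wvzxrrzywqwtuvv
  rot[16] = $wvzxrrzywqwtuvvy
Sorted (with $ < everything):
  sorted[0] = $wvzxrrzywqwtuvvy
  sorted[1] = qwtuvvy$wvzxrrzyw
  sorted[2] = rrzywqwtuvvy$wvzx
  sorted[3] = rzywqwtuvvy$wvzxr
  sorted[4] = tuvvy$wvzxrrzywqw
  sorted[5] = uvvy$wvzxrrzywqwt
  sorted[6] = vvy$wvzxrrzywqwtu
  sorted[7] = vy$wvzxrrzywqwtuv
  sorted[8] = vzxrrzywqwtuvvy$w
  sorted[9] = wqwtuvvy$wvzxrrzy
  sorted[10] = wtuvvy$wvzxrrzywq
  sorted[11] = wvzxrrzywqwtuvvy$
  sorted[12] = xrrzywqwtuvvy$wvz
  sorted[13] = y$wvzxrrzywqwtuvv
  sorted[14] = ywqwtuvvy$wvzxrrz
  sorted[15] = zxrrzywqwtuvvy$wv
  sorted[16] = zywqwtuvvy$wvzxrr
sorted[12] = xrrzywqwtuvvy$wvz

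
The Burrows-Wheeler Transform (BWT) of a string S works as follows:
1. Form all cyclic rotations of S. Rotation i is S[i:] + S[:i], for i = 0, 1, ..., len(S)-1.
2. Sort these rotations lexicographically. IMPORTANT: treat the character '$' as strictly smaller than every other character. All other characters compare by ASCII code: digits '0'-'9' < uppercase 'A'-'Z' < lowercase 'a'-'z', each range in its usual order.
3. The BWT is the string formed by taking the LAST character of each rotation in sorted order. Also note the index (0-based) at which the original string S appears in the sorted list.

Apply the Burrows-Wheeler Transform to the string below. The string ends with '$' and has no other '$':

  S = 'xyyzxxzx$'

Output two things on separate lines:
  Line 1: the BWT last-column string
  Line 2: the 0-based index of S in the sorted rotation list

All 9 rotations (rotation i = S[i:]+S[:i]):
  rot[0] = xyyzxxzx$
  rot[1] = yyzxxzx$x
  rot[2] = yzxxzx$xy
  rot[3] = zxxzx$xyy
  rot[4] = xxzx$xyyz
  rot[5] = xzx$xyyzx
  rot[6] = zx$xyyzxx
  rot[7] = x$xyyzxxz
  rot[8] = $xyyzxxzx
Sorted (with $ < everything):
  sorted[0] = $xyyzxxzx  (last char: 'x')
  sorted[1] = x$xyyzxxz  (last char: 'z')
  sorted[2] = xxzx$xyyz  (last char: 'z')
  sorted[3] = xyyzxxzx$  (last char: '$')
  sorted[4] = xzx$xyyzx  (last char: 'x')
  sorted[5] = yyzxxzx$x  (last char: 'x')
  sorted[6] = yzxxzx$xy  (last char: 'y')
  sorted[7] = zx$xyyzxx  (last char: 'x')
  sorted[8] = zxxzx$xyy  (last char: 'y')
Last column: xzz$xxyxy
Original string S is at sorted index 3

Answer: xzz$xxyxy
3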